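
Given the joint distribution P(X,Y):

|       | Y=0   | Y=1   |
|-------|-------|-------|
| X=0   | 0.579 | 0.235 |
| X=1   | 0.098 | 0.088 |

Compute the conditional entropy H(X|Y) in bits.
0.6768 bits

H(X|Y) = H(X,Y) - H(Y)

H(X,Y) = -Σ_{x,y} P(x,y) log₂ P(x,y). Per-cell terms -P(x,y)·log₂P(x,y):
  X=0: 0.45646, 0.49098
  X=1: 0.32841, 0.30856
Sum of the 4 terms: H(X,Y) = 1.5844 bits

Marginal of Y (column sums):
  P(Y=0) = 0.579 + 0.098 = 0.677
  P(Y=1) = 0.235 + 0.088 = 0.323
H(Y) = -[0.677·log₂(0.677) + 0.323·log₂(0.323)]
  = 0.38100 + 0.52662 = 0.9076 bits

H(X|Y) = H(X,Y) - H(Y) = 1.5844 - 0.9076 = 0.6768 bits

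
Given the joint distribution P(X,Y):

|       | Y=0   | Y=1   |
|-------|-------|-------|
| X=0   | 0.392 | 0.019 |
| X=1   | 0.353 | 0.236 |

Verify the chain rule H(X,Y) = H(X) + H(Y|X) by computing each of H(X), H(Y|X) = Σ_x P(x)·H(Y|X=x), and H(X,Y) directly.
H(X) = 0.9770 bits, H(Y|X) = 0.6832 bits, H(X,Y) = 1.6602 bits

Marginal of X (row sums):
  P(X=0) = 0.392 + 0.019 = 0.411
  P(X=1) = 0.353 + 0.236 = 0.589
H(X) = -[0.411·log₂(0.411) + 0.589·log₂(0.589)]
  = 0.52723 + 0.44980 = 0.9770 bits

H(Y|X) = Σ_x P(x)·H(Y|X=x):
  X=0: P(X=0) = 0.411, P(Y|X=0) = (392/411, 19/411) → H(Y|X=0) = 0.27016
  X=1: P(X=1) = 0.589, P(Y|X=1) = (353/589, 236/589) → H(Y|X=1) = 0.97135
H(Y|X) = 0.411·0.27016 + 0.589·0.97135 = 0.6832 bits

H(X,Y) = -Σ_{x,y} P(x,y) log₂ P(x,y). Per-cell terms -P(x,y)·log₂P(x,y):
  X=0: 0.52962, 0.10864
  X=1: 0.53030, 0.49162
Sum of the 4 terms: H(X,Y) = 1.6602 bits

Chain rule check:
  H(X) + H(Y|X) = 0.9770 + 0.6832 = 1.6602 bits
  H(X,Y) = 1.6602 bits
✓ Chain rule verified.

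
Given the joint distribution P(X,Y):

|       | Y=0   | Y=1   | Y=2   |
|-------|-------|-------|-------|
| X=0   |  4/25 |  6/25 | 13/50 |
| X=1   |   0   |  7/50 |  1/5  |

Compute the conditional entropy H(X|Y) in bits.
0.8151 bits

H(X|Y) = H(X,Y) - H(Y)

H(X,Y) = -Σ_{x,y} P(x,y) log₂ P(x,y). Per-cell terms -P(x,y)·log₂P(x,y):
  X=0: 0.4230, 0.4941, 0.5053
  X=1: 0.0000, 0.3971, 0.4644
  (cells with P = 0 contribute 0)
Sum of the 6 terms: H(X,Y) = 2.2839 bits

Marginal of Y (column sums):
  P(Y=0) = 4/25 + 0 = 4/25
  P(Y=1) = 6/25 + 7/50 = 19/50
  P(Y=2) = 13/50 + 1/5 = 23/50
H(Y) = -[(4/25)·log₂(4/25) + (19/50)·log₂(19/50) + (23/50)·log₂(23/50)]
  = 0.4230 + 0.5305 + 0.5153 = 1.4688 bits

H(X|Y) = H(X,Y) - H(Y) = 2.2839 - 1.4688 = 0.8151 bits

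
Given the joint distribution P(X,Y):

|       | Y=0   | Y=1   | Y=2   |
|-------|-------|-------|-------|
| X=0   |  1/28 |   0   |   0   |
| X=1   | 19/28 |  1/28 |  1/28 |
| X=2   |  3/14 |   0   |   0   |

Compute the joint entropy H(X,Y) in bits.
1.3709 bits

H(X,Y) = -Σ_{x,y} P(x,y) log₂ P(x,y). Per-cell terms -P(x,y)·log₂P(x,y):
  X=0: 0.1717, 0.0000, 0.0000
  X=1: 0.3796, 0.1717, 0.1717
  X=2: 0.4762, 0.0000, 0.0000
  (cells with P = 0 contribute 0)
Sum of the 9 terms: H(X,Y) = 1.3709 bits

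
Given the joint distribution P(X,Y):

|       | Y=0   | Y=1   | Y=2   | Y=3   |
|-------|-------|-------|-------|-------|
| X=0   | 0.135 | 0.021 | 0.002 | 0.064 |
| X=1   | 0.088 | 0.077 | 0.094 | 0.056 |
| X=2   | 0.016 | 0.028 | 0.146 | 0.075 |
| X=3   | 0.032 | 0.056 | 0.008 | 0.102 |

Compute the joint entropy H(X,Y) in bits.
3.6346 bits

H(X,Y) = -Σ_{x,y} P(x,y) log₂ P(x,y). Per-cell terms -P(x,y)·log₂P(x,y):
  X=0: 0.3900, 0.1170, 0.0179, 0.2538
  X=1: 0.3086, 0.2848, 0.3207, 0.2329
  X=2: 0.0955, 0.1444, 0.4053, 0.2803
  X=3: 0.1589, 0.2329, 0.0557, 0.3359
Sum of the 16 terms: H(X,Y) = 3.6346 bits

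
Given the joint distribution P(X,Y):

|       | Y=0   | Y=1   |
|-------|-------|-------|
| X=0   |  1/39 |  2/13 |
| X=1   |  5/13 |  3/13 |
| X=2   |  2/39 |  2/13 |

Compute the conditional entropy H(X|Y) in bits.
1.2088 bits

H(X|Y) = H(X,Y) - H(Y)

H(X,Y) = -Σ_{x,y} P(x,y) log₂ P(x,y). Per-cell terms -P(x,y)·log₂P(x,y):
  X=0: 0.1355231, 0.4154523
  X=1: 0.5301968, 0.4881871
  X=2: 0.2197642, 0.4154523
Sum of the 6 terms: H(X,Y) = 2.204576 bits

Marginal of Y (column sums):
  P(Y=0) = 1/39 + 5/13 + 2/39 = 6/13
  P(Y=1) = 2/13 + 3/13 + 2/13 = 7/13
H(Y) = -[(6/13)·log₂(6/13) + (7/13)·log₂(7/13)]
  = 0.5148356 + 0.4808918 = 0.995727 bits

H(X|Y) = H(X,Y) - H(Y) = 2.204576 - 0.995727 = 1.2088 bits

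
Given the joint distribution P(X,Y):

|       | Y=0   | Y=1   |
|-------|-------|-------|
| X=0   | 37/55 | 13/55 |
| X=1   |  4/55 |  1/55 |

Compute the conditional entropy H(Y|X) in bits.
0.8172 bits

H(Y|X) = H(X,Y) - H(X)

H(X,Y) = -Σ_{x,y} P(x,y) log₂ P(x,y). Per-cell terms -P(x,y)·log₂P(x,y):
  X=0: 0.3847, 0.4919
  X=1: 0.2750, 0.1051
Sum of the 4 terms: H(X,Y) = 1.2567 bits

Marginal of X (row sums):
  P(X=0) = 37/55 + 13/55 = 10/11
  P(X=1) = 4/55 + 1/55 = 1/11
H(X) = -[(10/11)·log₂(10/11) + (1/11)·log₂(1/11)]
  = 0.1250 + 0.3145 = 0.4395 bits

H(Y|X) = H(X,Y) - H(X) = 1.2567 - 0.4395 = 0.8172 bits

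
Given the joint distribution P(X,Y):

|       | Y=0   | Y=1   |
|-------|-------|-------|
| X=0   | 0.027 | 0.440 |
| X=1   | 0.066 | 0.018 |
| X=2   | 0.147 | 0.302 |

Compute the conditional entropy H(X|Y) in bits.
1.1582 bits

H(X|Y) = H(X,Y) - H(Y)

H(X,Y) = -Σ_{x,y} P(x,y) log₂ P(x,y). Per-cell terms -P(x,y)·log₂P(x,y):
  X=0: 0.14069, 0.52115
  X=1: 0.25881, 0.10433
  X=2: 0.40662, 0.52167
Sum of the 6 terms: H(X,Y) = 1.95327 bits

Marginal of Y (column sums):
  P(Y=0) = 0.027 + 0.066 + 0.147 = 0.240
  P(Y=1) = 0.440 + 0.018 + 0.302 = 0.760
H(Y) = -[0.240·log₂(0.240) + 0.760·log₂(0.760)]
  = 0.49413 + 0.30091 = 0.79504 bits

H(X|Y) = H(X,Y) - H(Y) = 1.95327 - 0.79504 = 1.1582 bits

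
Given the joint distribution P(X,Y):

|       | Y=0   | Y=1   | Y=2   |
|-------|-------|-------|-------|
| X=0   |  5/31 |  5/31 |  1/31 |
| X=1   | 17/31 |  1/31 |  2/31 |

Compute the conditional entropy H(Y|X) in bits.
0.9608 bits

H(Y|X) = H(X,Y) - H(X)

H(X,Y) = -Σ_{x,y} P(x,y) log₂ P(x,y). Per-cell terms -P(x,y)·log₂P(x,y):
  X=0: 0.4245594, 0.4245594, 0.1598128
  X=1: 0.4753055, 0.1598128, 0.2551094
Sum of the 6 terms: H(X,Y) = 1.899159 bits

Marginal of X (row sums):
  P(X=0) = 5/31 + 5/31 + 1/31 = 11/31
  P(X=1) = 17/31 + 1/31 + 2/31 = 20/31
H(X) = -[(11/31)·log₂(11/31) + (20/31)·log₂(20/31)]
  = 0.5304004 + 0.4079150 = 0.938315 bits

H(Y|X) = H(X,Y) - H(X) = 1.899159 - 0.938315 = 0.9608 bits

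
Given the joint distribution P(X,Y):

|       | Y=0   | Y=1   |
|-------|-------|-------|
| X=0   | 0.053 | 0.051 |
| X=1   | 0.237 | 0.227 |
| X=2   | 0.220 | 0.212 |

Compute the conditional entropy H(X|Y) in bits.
1.3767 bits

H(X|Y) = H(X,Y) - H(Y)

H(X,Y) = -Σ_{x,y} P(x,y) log₂ P(x,y). Per-cell terms -P(x,y)·log₂P(x,y):
  X=0: 0.22461, 0.21896
  X=1: 0.49226, 0.48561
  X=2: 0.48057, 0.47443
Sum of the 6 terms: H(X,Y) = 2.3764 bits

Marginal of Y (column sums):
  P(Y=0) = 0.053 + 0.237 + 0.220 = 0.510
  P(Y=1) = 0.051 + 0.227 + 0.212 = 0.490
H(Y) = -[0.510·log₂(0.510) + 0.490·log₂(0.490)]
  = 0.49543 + 0.50428 = 0.9997 bits

H(X|Y) = H(X,Y) - H(Y) = 2.3764 - 0.9997 = 1.3767 bits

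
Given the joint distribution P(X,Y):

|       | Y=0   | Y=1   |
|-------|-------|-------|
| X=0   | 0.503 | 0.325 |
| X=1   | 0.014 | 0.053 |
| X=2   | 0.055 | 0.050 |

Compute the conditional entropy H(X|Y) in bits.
0.7977 bits

H(X|Y) = H(X,Y) - H(Y)

H(X,Y) = -Σ_{x,y} P(x,y) log₂ P(x,y). Per-cell terms -P(x,y)·log₂P(x,y):
  X=0: 0.4987, 0.5270
  X=1: 0.0862, 0.2246
  X=2: 0.2301, 0.2161
Sum of the 6 terms: H(X,Y) = 1.7827 bits

Marginal of Y (column sums):
  P(Y=0) = 0.503 + 0.014 + 0.055 = 0.572
  P(Y=1) = 0.325 + 0.053 + 0.050 = 0.428
H(Y) = -[0.572·log₂(0.572) + 0.428·log₂(0.428)]
  = 0.4610 + 0.5240 = 0.9850 bits

H(X|Y) = H(X,Y) - H(Y) = 1.7827 - 0.9850 = 0.7977 bits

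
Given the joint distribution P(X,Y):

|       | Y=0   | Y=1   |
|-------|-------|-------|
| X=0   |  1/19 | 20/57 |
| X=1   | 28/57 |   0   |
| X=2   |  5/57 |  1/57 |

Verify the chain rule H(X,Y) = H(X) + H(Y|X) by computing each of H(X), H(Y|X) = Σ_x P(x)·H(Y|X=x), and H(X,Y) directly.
H(X) = 1.3740 bits, H(Y|X) = 0.2938 bits, H(X,Y) = 1.6678 bits

Marginal of X (row sums):
  P(X=0) = 1/19 + 20/57 = 23/57
  P(X=1) = 28/57 + 0 = 28/57
  P(X=2) = 5/57 + 1/57 = 2/19
H(X) = -[(23/57)·log₂(23/57) + (28/57)·log₂(28/57) + (2/19)·log₂(2/19)]
  = 0.52833 + 0.50377 + 0.34189 = 1.3740 bits

H(Y|X) = Σ_x P(x)·H(Y|X=x):
  X=0: P(X=0) = 23/57, P(Y|X=0) = (3/23, 20/23) → H(Y|X=0) = 0.55863
  X=1: P(X=1) = 28/57, P(Y|X=1) = (1, 0) → H(Y|X=1) = 0.00000
  X=2: P(X=2) = 2/19, P(Y|X=2) = (5/6, 1/6) → H(Y|X=2) = 0.65002
H(Y|X) = (23/57)·0.55863 + (28/57)·0.00000 + (2/19)·0.65002 = 0.2938 bits

H(X,Y) = -Σ_{x,y} P(x,y) log₂ P(x,y). Per-cell terms -P(x,y)·log₂P(x,y):
  X=0: 0.22358, 0.53016
  X=1: 0.50377, 0.00000
  X=2: 0.30798, 0.10233
  (cells with P = 0 contribute 0)
Sum of the 6 terms: H(X,Y) = 1.6678 bits

Chain rule check:
  H(X) + H(Y|X) = 1.3740 + 0.2938 = 1.6678 bits
  H(X,Y) = 1.6678 bits
✓ Chain rule verified.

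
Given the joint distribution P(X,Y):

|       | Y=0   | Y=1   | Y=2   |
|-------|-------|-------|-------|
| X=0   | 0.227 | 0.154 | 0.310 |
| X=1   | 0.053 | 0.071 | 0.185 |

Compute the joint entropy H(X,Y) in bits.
2.3710 bits

H(X,Y) = -Σ_{x,y} P(x,y) log₂ P(x,y). Per-cell terms -P(x,y)·log₂P(x,y):
  X=0: 0.48561, 0.41565, 0.52379
  X=1: 0.22461, 0.27094, 0.45036
Sum of the 6 terms: H(X,Y) = 2.3710 bits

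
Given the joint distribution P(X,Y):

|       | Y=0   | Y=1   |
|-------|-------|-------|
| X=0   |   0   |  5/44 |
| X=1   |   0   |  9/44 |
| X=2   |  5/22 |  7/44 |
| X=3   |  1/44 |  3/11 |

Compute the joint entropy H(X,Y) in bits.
2.3679 bits

H(X,Y) = -Σ_{x,y} P(x,y) log₂ P(x,y). Per-cell terms -P(x,y)·log₂P(x,y):
  X=0: 0.00000, 0.35653
  X=1: 0.00000, 0.46831
  X=2: 0.48580, 0.42192
  X=3: 0.12408, 0.51122
  (cells with P = 0 contribute 0)
Sum of the 8 terms: H(X,Y) = 2.3679 bits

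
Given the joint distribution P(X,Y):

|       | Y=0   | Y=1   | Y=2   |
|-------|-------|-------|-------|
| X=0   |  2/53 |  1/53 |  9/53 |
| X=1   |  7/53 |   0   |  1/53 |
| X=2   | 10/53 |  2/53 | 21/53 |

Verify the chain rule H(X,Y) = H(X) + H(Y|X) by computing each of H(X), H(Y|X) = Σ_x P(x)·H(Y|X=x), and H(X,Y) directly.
H(X) = 1.3226 bits, H(Y|X) = 1.0537 bits, H(X,Y) = 2.3762 bits

Marginal of X (row sums):
  P(X=0) = 2/53 + 1/53 + 9/53 = 12/53
  P(X=1) = 7/53 + 0 + 1/53 = 8/53
  P(X=2) = 10/53 + 2/53 + 21/53 = 33/53
H(X) = -[(12/53)·log₂(12/53) + (8/53)·log₂(8/53) + (33/53)·log₂(33/53)]
  = 0.485198 + 0.411762 + 0.425592 = 1.3226 bits

H(Y|X) = Σ_x P(x)·H(Y|X=x):
  X=0: P(X=0) = 12/53, P(Y|X=0) = (1/6, 1/12, 3/4) → H(Y|X=0) = 1.040852
  X=1: P(X=1) = 8/53, P(Y|X=1) = (7/8, 0, 1/8) → H(Y|X=1) = 0.543564
  X=2: P(X=2) = 33/53, P(Y|X=2) = (10/33, 2/33, 7/11) → H(Y|X=2) = 1.182032
H(Y|X) = (12/53)·1.040852 + (8/53)·0.543564 + (33/53)·1.182032 = 1.0537 bits

H(X,Y) = -Σ_{x,y} P(x,y) log₂ P(x,y). Per-cell terms -P(x,y)·log₂P(x,y):
  X=0: 0.178412, 0.108074, 0.434377
  X=1: 0.385735, 0.000000, 0.108074
  X=2: 0.453961, 0.178412, 0.529201
  (cells with P = 0 contribute 0)
Sum of the 9 terms: H(X,Y) = 2.3762 bits

Chain rule check:
  H(X) + H(Y|X) = 1.3226 + 1.0537 = 2.3763 bits
  H(X,Y) = 2.3762 bits
✓ Chain rule verified (Δ = 0.0001 is 4-dp rounding noise: each of the three values was rounded independently).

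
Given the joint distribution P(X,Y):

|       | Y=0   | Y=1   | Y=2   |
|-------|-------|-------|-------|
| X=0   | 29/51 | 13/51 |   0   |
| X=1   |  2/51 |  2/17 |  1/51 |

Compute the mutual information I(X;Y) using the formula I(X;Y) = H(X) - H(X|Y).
0.1273 bits

I(X;Y) = H(X) - H(X|Y)

Marginal of X (row sums):
  P(X=0) = 29/51 + 13/51 + 0 = 14/17
  P(X=1) = 2/51 + 2/17 + 1/51 = 3/17
H(X) = -[(14/17)·log₂(14/17) + (3/17)·log₂(3/17)]
  = 0.23068 + 0.44162 = 0.6723 bits

Marginal of Y (column sums):
  P(Y=0) = 29/51 + 2/51 = 31/51
  P(Y=1) = 13/51 + 2/17 = 19/51
  P(Y=2) = 0 + 1/51 = 1/51
H(X|Y) = Σ_y P(y)·H(X|Y=y):
  Y=0: P(Y=0) = 31/51, P(X|Y=0) = (29/31, 2/31) → H(X|Y=0) = 0.34512
  Y=1: P(Y=1) = 19/51, P(X|Y=1) = (13/19, 6/19) → H(X|Y=1) = 0.89974
  Y=2: P(Y=2) = 1/51, P(X|Y=2) = (0, 1) → H(X|Y=2) = 0.00000
H(X|Y) = (31/51)·0.34512 + (19/51)·0.89974 + (1/51)·0.00000 = 0.5450 bits

I(X;Y) = H(X) - H(X|Y) = 0.6723 - 0.5450 = 0.1273 bits

Cross-check via I(X;Y) = H(X) + H(Y) - H(X,Y): computing H(Y) from the column sums and H(X,Y) from the 6 cells in the same way gives H(Y) = 1.0785 bits and H(X,Y) = 1.6235 bits, so
I(X;Y) = 0.6723 + 1.0785 - 1.6235 = 0.1273 bits ✓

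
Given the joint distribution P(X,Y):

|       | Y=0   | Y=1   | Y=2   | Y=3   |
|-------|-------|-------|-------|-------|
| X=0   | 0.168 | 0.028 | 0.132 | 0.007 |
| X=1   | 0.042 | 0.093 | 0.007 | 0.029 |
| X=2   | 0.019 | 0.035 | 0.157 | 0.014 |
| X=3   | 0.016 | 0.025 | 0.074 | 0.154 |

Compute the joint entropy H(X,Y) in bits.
3.4271 bits

H(X,Y) = -Σ_{x,y} P(x,y) log₂ P(x,y). Per-cell terms -P(x,y)·log₂P(x,y):
  X=0: 0.432342, 0.144436, 0.385624, 0.050109
  X=1: 0.192086, 0.318676, 0.050109, 0.148126
  X=2: 0.108639, 0.169278, 0.419373, 0.086218
  X=3: 0.095453, 0.133048, 0.277968, 0.415646
Sum of the 16 terms: H(X,Y) = 3.4271 bits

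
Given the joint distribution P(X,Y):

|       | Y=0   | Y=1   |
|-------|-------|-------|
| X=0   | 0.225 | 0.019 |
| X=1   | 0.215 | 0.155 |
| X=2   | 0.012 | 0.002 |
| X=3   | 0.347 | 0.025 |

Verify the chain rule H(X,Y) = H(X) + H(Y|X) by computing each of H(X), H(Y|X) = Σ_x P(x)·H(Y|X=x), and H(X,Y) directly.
H(X) = 1.6442 bits, H(Y|X) = 0.5997 bits, H(X,Y) = 2.2439 bits

Marginal of X (row sums):
  P(X=0) = 0.225 + 0.019 = 0.244
  P(X=1) = 0.215 + 0.155 = 0.370
  P(X=2) = 0.012 + 0.002 = 0.014
  P(X=3) = 0.347 + 0.025 = 0.372
H(X) = -[0.244·log₂(0.244) + 0.370·log₂(0.370) + 0.014·log₂(0.014) + 0.372·log₂(0.372)]
  = 0.4966 + 0.5307 + 0.0862 + 0.5307 = 1.6442 bits

H(Y|X) = Σ_x P(x)·H(Y|X=x):
  X=0: P(X=0) = 0.244, P(Y|X=0) = (225/244, 19/244) → H(Y|X=0) = 0.3946
  X=1: P(X=1) = 0.370, P(Y|X=1) = (43/74, 31/74) → H(Y|X=1) = 0.9809
  X=2: P(X=2) = 0.014, P(Y|X=2) = (6/7, 1/7) → H(Y|X=2) = 0.5917
  X=3: P(X=3) = 0.372, P(Y|X=3) = (347/372, 25/372) → H(Y|X=3) = 0.3554
H(Y|X) = 0.244·0.3946 + 0.370·0.9809 + 0.014·0.5917 + 0.372·0.3554 = 0.5997 bits

H(X,Y) = -Σ_{x,y} P(x,y) log₂ P(x,y). Per-cell terms -P(x,y)·log₂P(x,y):
  X=0: 0.4842, 0.1086
  X=1: 0.4768, 0.4169
  X=2: 0.0766, 0.0179
  X=3: 0.5299, 0.1330
Sum of the 8 terms: H(X,Y) = 2.2439 bits

Chain rule check:
  H(X) + H(Y|X) = 1.6442 + 0.5997 = 2.2439 bits
  H(X,Y) = 2.2439 bits
✓ Chain rule verified.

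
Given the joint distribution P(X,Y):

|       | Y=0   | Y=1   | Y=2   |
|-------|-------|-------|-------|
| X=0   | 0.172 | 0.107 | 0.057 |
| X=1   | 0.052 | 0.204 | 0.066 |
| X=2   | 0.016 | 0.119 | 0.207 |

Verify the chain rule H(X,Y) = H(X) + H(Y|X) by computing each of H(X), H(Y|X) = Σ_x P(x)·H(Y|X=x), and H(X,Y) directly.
H(X) = 1.5845 bits, H(Y|X) = 1.3126 bits, H(X,Y) = 2.8971 bits

Marginal of X (row sums):
  P(X=0) = 0.172 + 0.107 + 0.057 = 0.336
  P(X=1) = 0.052 + 0.204 + 0.066 = 0.322
  P(X=2) = 0.016 + 0.119 + 0.207 = 0.342
H(X) = -[0.336·log₂(0.336) + 0.322·log₂(0.322) + 0.342·log₂(0.342)]
  = 0.5287 + 0.5264 + 0.5294 = 1.5845 bits

H(Y|X) = Σ_x P(x)·H(Y|X=x):
  X=0: P(X=0) = 0.336, P(Y|X=0) = (43/84, 107/336, 19/112) → H(Y|X=0) = 1.4544
  X=1: P(X=1) = 0.322, P(Y|X=1) = (26/161, 102/161, 33/161) → H(Y|X=1) = 1.3106
  X=2: P(X=2) = 0.342, P(Y|X=2) = (8/171, 119/342, 23/38) → H(Y|X=2) = 1.1751
H(Y|X) = 0.336·1.4544 + 0.322·1.3106 + 0.342·1.1751 = 1.3126 bits

H(X,Y) = -Σ_{x,y} P(x,y) log₂ P(x,y). Per-cell terms -P(x,y)·log₂P(x,y):
  X=0: 0.4368, 0.3450, 0.2356
  X=1: 0.2218, 0.4678, 0.2588
  X=2: 0.0955, 0.3654, 0.4704
Sum of the 9 terms: H(X,Y) = 2.8971 bits

Chain rule check:
  H(X) + H(Y|X) = 1.5845 + 1.3126 = 2.8971 bits
  H(X,Y) = 2.8971 bits
✓ Chain rule verified.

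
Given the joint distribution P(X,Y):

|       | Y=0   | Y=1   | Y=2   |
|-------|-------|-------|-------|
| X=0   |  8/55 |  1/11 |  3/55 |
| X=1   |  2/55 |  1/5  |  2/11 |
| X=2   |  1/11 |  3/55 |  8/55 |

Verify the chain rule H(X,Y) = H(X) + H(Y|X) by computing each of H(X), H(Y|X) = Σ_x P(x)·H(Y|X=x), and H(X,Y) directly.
H(X) = 1.5624 bits, H(Y|X) = 1.4189 bits, H(X,Y) = 2.9813 bits

Marginal of X (row sums):
  P(X=0) = 8/55 + 1/11 + 3/55 = 16/55
  P(X=1) = 2/55 + 1/5 + 2/11 = 23/55
  P(X=2) = 1/11 + 3/55 + 8/55 = 16/55
H(X) = -[(16/55)·log₂(16/55) + (23/55)·log₂(23/55) + (16/55)·log₂(16/55)]
  = 0.51821 + 0.52599 + 0.51821 = 1.5624 bits

H(Y|X) = Σ_x P(x)·H(Y|X=x):
  X=0: P(X=0) = 16/55, P(Y|X=0) = (1/2, 5/16, 3/16) → H(Y|X=0) = 1.47722
  X=1: P(X=1) = 23/55, P(Y|X=1) = (2/23, 11/23, 10/23) → H(Y|X=1) = 1.33778
  X=2: P(X=2) = 16/55, P(Y|X=2) = (5/16, 3/16, 1/2) → H(Y|X=2) = 1.47722
H(Y|X) = (16/55)·1.47722 + (23/55)·1.33778 + (16/55)·1.47722 = 1.4189 bits

H(X,Y) = -Σ_{x,y} P(x,y) log₂ P(x,y). Per-cell terms -P(x,y)·log₂P(x,y):
  X=0: 0.40456, 0.31449, 0.22889
  X=1: 0.17387, 0.46439, 0.44717
  X=2: 0.31449, 0.22889, 0.40456
Sum of the 9 terms: H(X,Y) = 2.9813 bits

Chain rule check:
  H(X) + H(Y|X) = 1.5624 + 1.4189 = 2.9813 bits
  H(X,Y) = 2.9813 bits
✓ Chain rule verified.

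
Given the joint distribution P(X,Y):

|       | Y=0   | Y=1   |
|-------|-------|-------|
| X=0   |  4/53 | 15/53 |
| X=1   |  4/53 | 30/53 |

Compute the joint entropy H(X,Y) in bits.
1.5428 bits

H(X,Y) = -Σ_{x,y} P(x,y) log₂ P(x,y). Per-cell terms -P(x,y)·log₂P(x,y):
  X=0: 0.28135, 0.51539
  X=1: 0.28135, 0.46473
Sum of the 4 terms: H(X,Y) = 1.5428 bits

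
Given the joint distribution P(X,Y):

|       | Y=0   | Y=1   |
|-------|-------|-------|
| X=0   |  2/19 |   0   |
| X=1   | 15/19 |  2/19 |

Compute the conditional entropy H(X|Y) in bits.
0.4676 bits

H(X|Y) = H(X,Y) - H(Y)

H(X,Y) = -Σ_{x,y} P(x,y) log₂ P(x,y). Per-cell terms -P(x,y)·log₂P(x,y):
  X=0: 0.341887, 0.000000
  X=1: 0.269240, 0.341887
  (cells with P = 0 contribute 0)
Sum of the 4 terms: H(X,Y) = 0.953014 bits

Marginal of Y (column sums):
  P(Y=0) = 2/19 + 15/19 = 17/19
  P(Y=1) = 0 + 2/19 = 2/19
H(Y) = -[(17/19)·log₂(17/19) + (2/19)·log₂(2/19)]
  = 0.143574 + 0.341887 = 0.485461 bits

H(X|Y) = H(X,Y) - H(Y) = 0.953014 - 0.485461 = 0.4676 bits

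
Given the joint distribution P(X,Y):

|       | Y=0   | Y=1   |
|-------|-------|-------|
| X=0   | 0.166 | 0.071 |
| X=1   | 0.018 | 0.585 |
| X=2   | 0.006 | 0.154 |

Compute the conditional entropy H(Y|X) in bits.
0.3624 bits

H(Y|X) = H(X,Y) - H(X)

H(X,Y) = -Σ_{x,y} P(x,y) log₂ P(x,y). Per-cell terms -P(x,y)·log₂P(x,y):
  X=0: 0.43006, 0.27094
  X=1: 0.10433, 0.45249
  X=2: 0.04428, 0.41565
Sum of the 6 terms: H(X,Y) = 1.71775 bits

Marginal of X (row sums):
  P(X=0) = 0.166 + 0.071 = 0.237
  P(X=1) = 0.018 + 0.585 = 0.603
  P(X=2) = 0.006 + 0.154 = 0.160
H(X) = -[0.237·log₂(0.237) + 0.603·log₂(0.603) + 0.160·log₂(0.160)]
  = 0.49226 + 0.44005 + 0.42302 = 1.35533 bits

H(Y|X) = H(X,Y) - H(X) = 1.71775 - 1.35533 = 0.3624 bits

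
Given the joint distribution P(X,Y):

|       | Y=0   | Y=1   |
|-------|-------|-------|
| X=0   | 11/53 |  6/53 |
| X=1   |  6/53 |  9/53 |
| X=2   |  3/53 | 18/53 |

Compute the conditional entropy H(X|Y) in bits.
1.4243 bits

H(X|Y) = H(X,Y) - H(Y)

H(X,Y) = -Σ_{x,y} P(x,y) log₂ P(x,y). Per-cell terms -P(x,y)·log₂P(x,y):
  X=0: 0.4708184, 0.3558066
  X=1: 0.3558066, 0.4343766
  X=2: 0.2345071, 0.5291305
Sum of the 6 terms: H(X,Y) = 2.380446 bits

Marginal of Y (column sums):
  P(Y=0) = 11/53 + 6/53 + 3/53 = 20/53
  P(Y=1) = 6/53 + 9/53 + 18/53 = 33/53
H(Y) = -[(20/53)·log₂(20/53) + (33/53)·log₂(33/53)]
  = 0.5305632 + 0.4255919 = 0.956155 bits

H(X|Y) = H(X,Y) - H(Y) = 2.380446 - 0.956155 = 1.4243 bits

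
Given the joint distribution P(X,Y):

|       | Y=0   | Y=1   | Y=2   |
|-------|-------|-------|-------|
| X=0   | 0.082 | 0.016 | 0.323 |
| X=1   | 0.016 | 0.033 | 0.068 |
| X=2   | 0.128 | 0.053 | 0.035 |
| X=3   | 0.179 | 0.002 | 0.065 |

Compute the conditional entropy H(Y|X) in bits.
1.0687 bits

H(Y|X) = H(X,Y) - H(X)

H(X,Y) = -Σ_{x,y} P(x,y) log₂ P(x,y). Per-cell terms -P(x,y)·log₂P(x,y):
  X=0: 0.29588, 0.09545, 0.52662
  X=1: 0.09545, 0.16241, 0.26373
  X=2: 0.37962, 0.22461, 0.16928
  X=3: 0.44427, 0.01793, 0.25632
Sum of the 12 terms: H(X,Y) = 2.9316 bits

Marginal of X (row sums):
  P(X=0) = 0.082 + 0.016 + 0.323 = 0.421
  P(X=1) = 0.016 + 0.033 + 0.068 = 0.117
  P(X=2) = 0.128 + 0.053 + 0.035 = 0.216
  P(X=3) = 0.179 + 0.002 + 0.065 = 0.246
H(X) = -[0.421·log₂(0.421) + 0.117·log₂(0.117) + 0.216·log₂(0.216) + 0.246·log₂(0.246)]
  = 0.52545 + 0.36216 + 0.47755 + 0.49772 = 1.8629 bits

H(Y|X) = H(X,Y) - H(X) = 2.9316 - 1.8629 = 1.0687 bits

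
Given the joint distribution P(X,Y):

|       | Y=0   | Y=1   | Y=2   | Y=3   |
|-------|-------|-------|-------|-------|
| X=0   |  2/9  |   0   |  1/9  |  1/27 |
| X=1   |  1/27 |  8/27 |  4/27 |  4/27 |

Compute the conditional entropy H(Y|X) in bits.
1.5719 bits

H(Y|X) = H(X,Y) - H(X)

H(X,Y) = -Σ_{x,y} P(x,y) log₂ P(x,y). Per-cell terms -P(x,y)·log₂P(x,y):
  X=0: 0.48221, 0.00000, 0.35221, 0.17611
  X=1: 0.17611, 0.51997, 0.40813, 0.40813
  (cells with P = 0 contribute 0)
Sum of the 8 terms: H(X,Y) = 2.5229 bits

Marginal of X (row sums):
  P(X=0) = 2/9 + 0 + 1/9 + 1/27 = 10/27
  P(X=1) = 1/27 + 8/27 + 4/27 + 4/27 = 17/27
H(X) = -[(10/27)·log₂(10/27) + (17/27)·log₂(17/27)]
  = 0.53073 + 0.42023 = 0.9510 bits

H(Y|X) = H(X,Y) - H(X) = 2.5229 - 0.9510 = 1.5719 bits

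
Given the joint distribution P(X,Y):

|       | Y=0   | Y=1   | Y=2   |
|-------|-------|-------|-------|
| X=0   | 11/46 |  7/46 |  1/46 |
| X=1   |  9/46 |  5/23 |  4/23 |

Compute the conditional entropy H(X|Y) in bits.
0.8913 bits

H(X|Y) = H(X,Y) - H(Y)

H(X,Y) = -Σ_{x,y} P(x,y) log₂ P(x,y). Per-cell terms -P(x,y)·log₂P(x,y):
  X=0: 0.49360, 0.41334, 0.12008
  X=1: 0.46049, 0.47862, 0.43888
Sum of the 6 terms: H(X,Y) = 2.4050 bits

Marginal of Y (column sums):
  P(Y=0) = 11/46 + 9/46 = 10/23
  P(Y=1) = 7/46 + 5/23 = 17/46
  P(Y=2) = 1/46 + 4/23 = 9/46
H(Y) = -[(10/23)·log₂(10/23) + (17/46)·log₂(17/46) + (9/46)·log₂(9/46)]
  = 0.52245 + 0.53073 + 0.46049 = 1.5137 bits

H(X|Y) = H(X,Y) - H(Y) = 2.4050 - 1.5137 = 0.8913 bits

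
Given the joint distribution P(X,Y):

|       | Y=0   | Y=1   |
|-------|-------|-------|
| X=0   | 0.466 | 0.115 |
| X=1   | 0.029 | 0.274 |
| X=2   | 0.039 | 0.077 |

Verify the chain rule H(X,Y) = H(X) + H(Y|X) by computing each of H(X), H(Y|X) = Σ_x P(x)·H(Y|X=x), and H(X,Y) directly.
H(X) = 1.3376 bits, H(Y|X) = 0.6618 bits, H(X,Y) = 1.9994 bits

Marginal of X (row sums):
  P(X=0) = 0.466 + 0.115 = 0.581
  P(X=1) = 0.029 + 0.274 = 0.303
  P(X=2) = 0.039 + 0.077 = 0.116
H(X) = -[0.581·log₂(0.581) + 0.303·log₂(0.303) + 0.116·log₂(0.116)]
  = 0.45515 + 0.52195 + 0.36051 = 1.3376 bits

H(Y|X) = Σ_x P(x)·H(Y|X=x):
  X=0: P(X=0) = 0.581, P(Y|X=0) = (466/581, 115/581) → H(Y|X=0) = 0.71778
  X=1: P(X=1) = 0.303, P(Y|X=1) = (29/303, 274/303) → H(Y|X=1) = 0.45525
  X=2: P(X=2) = 0.116, P(Y|X=2) = (39/116, 77/116) → H(Y|X=2) = 0.92114
H(Y|X) = 0.581·0.71778 + 0.303·0.45525 + 0.116·0.92114 = 0.6618 bits

H(X,Y) = -Σ_{x,y} P(x,y) log₂ P(x,y). Per-cell terms -P(x,y)·log₂P(x,y):
  X=0: 0.51334, 0.35883
  X=1: 0.14813, 0.51176
  X=2: 0.18253, 0.28482
Sum of the 6 terms: H(X,Y) = 1.9994 bits

Chain rule check:
  H(X) + H(Y|X) = 1.3376 + 0.6618 = 1.9994 bits
  H(X,Y) = 1.9994 bits
✓ Chain rule verified.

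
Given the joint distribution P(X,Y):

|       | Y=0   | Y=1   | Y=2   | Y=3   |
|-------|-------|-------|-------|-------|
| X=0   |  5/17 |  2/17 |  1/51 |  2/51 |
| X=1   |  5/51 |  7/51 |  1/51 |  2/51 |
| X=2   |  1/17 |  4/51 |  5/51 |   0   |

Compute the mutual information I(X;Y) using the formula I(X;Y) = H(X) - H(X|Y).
0.1998 bits

I(X;Y) = H(X) - H(X|Y)

Marginal of X (row sums):
  P(X=0) = 5/17 + 2/17 + 1/51 + 2/51 = 8/17
  P(X=1) = 5/51 + 7/51 + 1/51 + 2/51 = 5/17
  P(X=2) = 1/17 + 4/51 + 5/51 + 0 = 4/17
H(X) = -[(8/17)·log₂(8/17) + (5/17)·log₂(5/17) + (4/17)·log₂(4/17)]
  = 0.5117 + 0.5193 + 0.4912 = 1.5222 bits

Marginal of Y (column sums):
  P(Y=0) = 5/17 + 5/51 + 1/17 = 23/51
  P(Y=1) = 2/17 + 7/51 + 4/51 = 1/3
  P(Y=2) = 1/51 + 1/51 + 5/51 = 7/51
  P(Y=3) = 2/51 + 2/51 + 0 = 4/51
H(X|Y) = Σ_y P(y)·H(X|Y=y):
  Y=0: P(Y=0) = 23/51, P(X|Y=0) = (15/23, 5/23, 3/23) → H(X|Y=0) = 1.2641
  Y=1: P(Y=1) = 1/3, P(X|Y=1) = (6/17, 7/17, 4/17) → H(X|Y=1) = 1.5486
  Y=2: P(Y=2) = 7/51, P(X|Y=2) = (1/7, 1/7, 5/7) → H(X|Y=2) = 1.1488
  Y=3: P(Y=3) = 4/51, P(X|Y=3) = (1/2, 1/2, 0) → H(X|Y=3) = 1.0000
H(X|Y) = (23/51)·1.2641 + (1/3)·1.5486 + (7/51)·1.1488 + (4/51)·1.0000 = 1.3224 bits

I(X;Y) = H(X) - H(X|Y) = 1.5222 - 1.3224 = 0.1998 bits

Cross-check via I(X;Y) = H(X) + H(Y) - H(X,Y): computing H(Y) from the column sums and H(X,Y) from the 12 cells in the same way gives H(Y) = 1.7277 bits and H(X,Y) = 3.0501 bits, so
I(X;Y) = 1.5222 + 1.7277 - 3.0501 = 0.1998 bits ✓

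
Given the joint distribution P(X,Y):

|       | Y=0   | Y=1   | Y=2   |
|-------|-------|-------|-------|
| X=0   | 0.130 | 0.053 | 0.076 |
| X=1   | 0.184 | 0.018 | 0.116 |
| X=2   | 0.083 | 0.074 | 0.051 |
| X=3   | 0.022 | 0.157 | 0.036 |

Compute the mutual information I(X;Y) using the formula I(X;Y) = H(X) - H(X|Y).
0.2276 bits

I(X;Y) = H(X) - H(X|Y)

Marginal of X (row sums):
  P(X=0) = 0.130 + 0.053 + 0.076 = 0.259
  P(X=1) = 0.184 + 0.018 + 0.116 = 0.318
  P(X=2) = 0.083 + 0.074 + 0.051 = 0.208
  P(X=3) = 0.022 + 0.157 + 0.036 = 0.215
H(X) = -[0.259·log₂(0.259) + 0.318·log₂(0.318) + 0.208·log₂(0.208) + 0.215·log₂(0.215)]
  = 0.5048 + 0.5256 + 0.4712 + 0.4768 = 1.9784 bits

Marginal of Y (column sums):
  P(Y=0) = 0.130 + 0.184 + 0.083 + 0.022 = 0.419
  P(Y=1) = 0.053 + 0.018 + 0.074 + 0.157 = 0.302
  P(Y=2) = 0.076 + 0.116 + 0.051 + 0.036 = 0.279
H(X|Y) = Σ_y P(y)·H(X|Y=y):
  Y=0: P(Y=0) = 0.419, P(X|Y=0) = (130/419, 184/419, 83/419, 22/419) → H(X|Y=0) = 1.7311
  Y=1: P(Y=1) = 0.302, P(X|Y=1) = (53/302, 9/151, 37/151, 157/302) → H(X|Y=1) = 1.6709
  Y=2: P(Y=2) = 0.279, P(X|Y=2) = (76/279, 116/279, 17/93, 4/31) → H(X|Y=2) = 1.8668
H(X|Y) = 0.419·1.7311 + 0.302·1.6709 + 0.279·1.8668 = 1.7508 bits

I(X;Y) = H(X) - H(X|Y) = 1.9784 - 1.7508 = 0.2276 bits

Cross-check via I(X;Y) = H(X) + H(Y) - H(X,Y): computing H(Y) from the column sums and H(X,Y) from the 12 cells in the same way gives H(Y) = 1.5613 bits and H(X,Y) = 3.3121 bits, so
I(X;Y) = 1.9784 + 1.5613 - 3.3121 = 0.2276 bits ✓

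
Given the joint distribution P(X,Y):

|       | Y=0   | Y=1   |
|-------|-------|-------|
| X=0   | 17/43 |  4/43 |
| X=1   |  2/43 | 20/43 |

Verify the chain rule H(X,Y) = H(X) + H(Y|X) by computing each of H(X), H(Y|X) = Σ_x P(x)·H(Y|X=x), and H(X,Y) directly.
H(X) = 0.9996 bits, H(Y|X) = 0.5679 bits, H(X,Y) = 1.5675 bits

Marginal of X (row sums):
  P(X=0) = 17/43 + 4/43 = 21/43
  P(X=1) = 2/43 + 20/43 = 22/43
H(X) = -[(21/43)·log₂(21/43) + (22/43)·log₂(22/43)]
  = 0.50495 + 0.49466 = 0.9996 bits

H(Y|X) = Σ_x P(x)·H(Y|X=x):
  X=0: P(X=0) = 21/43, P(Y|X=0) = (17/21, 4/21) → H(Y|X=0) = 0.70247
  X=1: P(X=1) = 22/43, P(Y|X=1) = (1/11, 10/11) → H(Y|X=1) = 0.43950
H(Y|X) = (21/43)·0.70247 + (22/43)·0.43950 = 0.5679 bits

H(X,Y) = -Σ_{x,y} P(x,y) log₂ P(x,y). Per-cell terms -P(x,y)·log₂P(x,y):
  X=0: 0.52929, 0.31872
  X=1: 0.20587, 0.51364
Sum of the 4 terms: H(X,Y) = 1.5675 bits

Chain rule check:
  H(X) + H(Y|X) = 0.9996 + 0.5679 = 1.5675 bits
  H(X,Y) = 1.5675 bits
✓ Chain rule verified.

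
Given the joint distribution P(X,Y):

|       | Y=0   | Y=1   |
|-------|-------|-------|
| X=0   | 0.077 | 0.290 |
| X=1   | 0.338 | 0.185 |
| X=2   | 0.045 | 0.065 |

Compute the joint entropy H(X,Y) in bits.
2.2397 bits

H(X,Y) = -Σ_{x,y} P(x,y) log₂ P(x,y). Per-cell terms -P(x,y)·log₂P(x,y):
  X=0: 0.28482, 0.51790
  X=1: 0.52894, 0.45036
  X=2: 0.20133, 0.25632
Sum of the 6 terms: H(X,Y) = 2.2397 bits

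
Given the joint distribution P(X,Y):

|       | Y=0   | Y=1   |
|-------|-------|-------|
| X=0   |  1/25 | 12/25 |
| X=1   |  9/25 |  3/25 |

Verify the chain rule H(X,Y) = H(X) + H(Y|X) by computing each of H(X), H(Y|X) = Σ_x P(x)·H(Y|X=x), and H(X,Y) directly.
H(X) = 0.9988 bits, H(Y|X) = 0.5929 bits, H(X,Y) = 1.5917 bits

Marginal of X (row sums):
  P(X=0) = 1/25 + 12/25 = 13/25
  P(X=1) = 9/25 + 3/25 = 12/25
H(X) = -[(13/25)·log₂(13/25) + (12/25)·log₂(12/25)]
  = 0.490577 + 0.508269 = 0.9988 bits

H(Y|X) = Σ_x P(x)·H(Y|X=x):
  X=0: P(X=0) = 13/25, P(Y|X=0) = (1/13, 12/13) → H(Y|X=0) = 0.391244
  X=1: P(X=1) = 12/25, P(Y|X=1) = (3/4, 1/4) → H(Y|X=1) = 0.811278
H(Y|X) = (13/25)·0.391244 + (12/25)·0.811278 = 0.5929 bits

H(X,Y) = -Σ_{x,y} P(x,y) log₂ P(x,y). Per-cell terms -P(x,y)·log₂P(x,y):
  X=0: 0.185754, 0.508269
  X=1: 0.530615, 0.367067
Sum of the 4 terms: H(X,Y) = 1.5917 bits

Chain rule check:
  H(X) + H(Y|X) = 0.9988 + 0.5929 = 1.5917 bits
  H(X,Y) = 1.5917 bits
✓ Chain rule verified.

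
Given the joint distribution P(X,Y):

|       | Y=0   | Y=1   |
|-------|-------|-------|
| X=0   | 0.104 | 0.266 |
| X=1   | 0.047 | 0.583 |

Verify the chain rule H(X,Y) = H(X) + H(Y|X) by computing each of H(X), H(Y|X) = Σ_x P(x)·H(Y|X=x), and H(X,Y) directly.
H(X) = 0.9507 bits, H(Y|X) = 0.5583 bits, H(X,Y) = 1.5089 bits

Marginal of X (row sums):
  P(X=0) = 0.104 + 0.266 = 0.370
  P(X=1) = 0.047 + 0.583 = 0.630
H(X) = -[0.370·log₂(0.370) + 0.630·log₂(0.630)]
  = 0.530729 + 0.419943 = 0.9507 bits

H(Y|X) = Σ_x P(x)·H(Y|X=x):
  X=0: P(X=0) = 0.370, P(Y|X=0) = (52/185, 133/185) → H(Y|X=0) = 0.856920
  X=1: P(X=1) = 0.630, P(Y|X=1) = (47/630, 583/630) → H(Y|X=1) = 0.382872
H(Y|X) = 0.370·0.856920 + 0.630·0.382872 = 0.5583 bits

H(X,Y) = -Σ_{x,y} P(x,y) log₂ P(x,y). Per-cell terms -P(x,y)·log₂P(x,y):
  X=0: 0.339596, 0.508193
  X=1: 0.207326, 0.453826
Sum of the 4 terms: H(X,Y) = 1.5089 bits

Chain rule check:
  H(X) + H(Y|X) = 0.9507 + 0.5583 = 1.5090 bits
  H(X,Y) = 1.5089 bits
✓ Chain rule verified (Δ = 0.0001 is 4-dp rounding noise: each of the three values was rounded independently).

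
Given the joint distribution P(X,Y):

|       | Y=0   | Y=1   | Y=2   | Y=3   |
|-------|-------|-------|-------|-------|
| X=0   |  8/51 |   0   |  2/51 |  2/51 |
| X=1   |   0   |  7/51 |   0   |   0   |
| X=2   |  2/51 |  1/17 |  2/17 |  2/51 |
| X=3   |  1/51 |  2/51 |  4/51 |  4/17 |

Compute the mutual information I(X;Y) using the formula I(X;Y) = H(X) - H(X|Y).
0.6794 bits

I(X;Y) = H(X) - H(X|Y)

Marginal of X (row sums):
  P(X=0) = 8/51 + 0 + 2/51 + 2/51 = 4/17
  P(X=1) = 0 + 7/51 + 0 + 0 = 7/51
  P(X=2) = 2/51 + 1/17 + 2/17 + 2/51 = 13/51
  P(X=3) = 1/51 + 2/51 + 4/51 + 4/17 = 19/51
H(X) = -[(4/17)·log₂(4/17) + (7/51)·log₂(7/51) + (13/51)·log₂(13/51) + (19/51)·log₂(19/51)]
  = 0.4912 + 0.3932 + 0.5027 + 0.5307 = 1.9178 bits

Marginal of Y (column sums):
  P(Y=0) = 8/51 + 0 + 2/51 + 1/51 = 11/51
  P(Y=1) = 0 + 7/51 + 1/17 + 2/51 = 4/17
  P(Y=2) = 2/51 + 0 + 2/17 + 4/51 = 4/17
  P(Y=3) = 2/51 + 0 + 2/51 + 4/17 = 16/51
H(X|Y) = Σ_y P(y)·H(X|Y=y):
  Y=0: P(Y=0) = 11/51, P(X|Y=0) = (8/11, 0, 2/11, 1/11) → H(X|Y=0) = 1.0958
  Y=1: P(Y=1) = 4/17, P(X|Y=1) = (0, 7/12, 1/4, 1/6) → H(X|Y=1) = 1.3844
  Y=2: P(Y=2) = 4/17, P(X|Y=2) = (1/6, 0, 1/2, 1/3) → H(X|Y=2) = 1.4591
  Y=3: P(Y=3) = 16/51, P(X|Y=3) = (1/8, 0, 1/8, 3/4) → H(X|Y=3) = 1.0613
H(X|Y) = (11/51)·1.0958 + (4/17)·1.3844 + (4/17)·1.4591 + (16/51)·1.0613 = 1.2384 bits

I(X;Y) = H(X) - H(X|Y) = 1.9178 - 1.2384 = 0.6794 bits

Cross-check via I(X;Y) = H(X) + H(Y) - H(X,Y): computing H(Y) from the column sums and H(X,Y) from the 16 cells in the same way gives H(Y) = 1.9843 bits and H(X,Y) = 3.2227 bits, so
I(X;Y) = 1.9178 + 1.9843 - 3.2227 = 0.6794 bits ✓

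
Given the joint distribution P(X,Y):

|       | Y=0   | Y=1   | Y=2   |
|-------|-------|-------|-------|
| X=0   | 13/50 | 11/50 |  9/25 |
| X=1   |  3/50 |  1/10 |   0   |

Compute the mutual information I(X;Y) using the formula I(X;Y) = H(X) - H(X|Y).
0.1248 bits

I(X;Y) = H(X) - H(X|Y)

Marginal of X (row sums):
  P(X=0) = 13/50 + 11/50 + 9/25 = 21/25
  P(X=1) = 3/50 + 1/10 + 0 = 4/25
H(X) = -[(21/25)·log₂(21/25) + (4/25)·log₂(4/25)]
  = 0.2113 + 0.4230 = 0.6343 bits

Marginal of Y (column sums):
  P(Y=0) = 13/50 + 3/50 = 8/25
  P(Y=1) = 11/50 + 1/10 = 8/25
  P(Y=2) = 9/25 + 0 = 9/25
H(X|Y) = Σ_y P(y)·H(X|Y=y):
  Y=0: P(Y=0) = 8/25, P(X|Y=0) = (13/16, 3/16) → H(X|Y=0) = 0.6962
  Y=1: P(Y=1) = 8/25, P(X|Y=1) = (11/16, 5/16) → H(X|Y=1) = 0.8960
  Y=2: P(Y=2) = 9/25, P(X|Y=2) = (1, 0) → H(X|Y=2) = 0.0000
H(X|Y) = (8/25)·0.6962 + (8/25)·0.8960 + (9/25)·0.0000 = 0.5095 bits

I(X;Y) = H(X) - H(X|Y) = 0.6343 - 0.5095 = 0.1248 bits

Cross-check via I(X;Y) = H(X) + H(Y) - H(X,Y): computing H(Y) from the column sums and H(X,Y) from the 6 cells in the same way gives H(Y) = 1.5827 bits and H(X,Y) = 2.0922 bits, so
I(X;Y) = 0.6343 + 1.5827 - 2.0922 = 0.1248 bits ✓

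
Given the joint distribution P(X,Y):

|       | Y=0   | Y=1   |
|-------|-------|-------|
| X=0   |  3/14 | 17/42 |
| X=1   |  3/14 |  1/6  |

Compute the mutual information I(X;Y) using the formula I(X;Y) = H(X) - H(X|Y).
0.0325 bits

I(X;Y) = H(X) - H(X|Y)

Marginal of X (row sums):
  P(X=0) = 3/14 + 17/42 = 13/21
  P(X=1) = 3/14 + 1/6 = 8/21
H(X) = -[(13/21)·log₂(13/21) + (8/21)·log₂(8/21)]
  = 0.4283 + 0.5304 = 0.9587 bits

Marginal of Y (column sums):
  P(Y=0) = 3/14 + 3/14 = 3/7
  P(Y=1) = 17/42 + 1/6 = 4/7
H(X|Y) = Σ_y P(y)·H(X|Y=y):
  Y=0: P(Y=0) = 3/7, P(X|Y=0) = (1/2, 1/2) → H(X|Y=0) = 1.0000
  Y=1: P(Y=1) = 4/7, P(X|Y=1) = (17/24, 7/24) → H(X|Y=1) = 0.8709
H(X|Y) = (3/7)·1.0000 + (4/7)·0.8709 = 0.9262 bits

I(X;Y) = H(X) - H(X|Y) = 0.9587 - 0.9262 = 0.0325 bits

Cross-check via I(X;Y) = H(X) + H(Y) - H(X,Y): computing H(Y) from the column sums and H(X,Y) from the 4 cells in the same way gives H(Y) = 0.9852 bits and H(X,Y) = 1.9114 bits, so
I(X;Y) = 0.9587 + 0.9852 - 1.9114 = 0.0325 bits ✓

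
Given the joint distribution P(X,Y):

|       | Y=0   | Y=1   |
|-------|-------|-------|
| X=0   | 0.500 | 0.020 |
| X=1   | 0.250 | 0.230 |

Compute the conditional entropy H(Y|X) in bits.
0.6017 bits

H(Y|X) = H(X,Y) - H(X)

H(X,Y) = -Σ_{x,y} P(x,y) log₂ P(x,y). Per-cell terms -P(x,y)·log₂P(x,y):
  X=0: 0.500000, 0.112877
  X=1: 0.500000, 0.487668
Sum of the 4 terms: H(X,Y) = 1.600545 bits

Marginal of X (row sums):
  P(X=0) = 0.500 + 0.020 = 0.520
  P(X=1) = 0.250 + 0.230 = 0.480
H(X) = -[0.520·log₂(0.520) + 0.480·log₂(0.480)]
  = 0.490577 + 0.508269 = 0.998846 bits

H(Y|X) = H(X,Y) - H(X) = 1.600545 - 0.998846 = 0.6017 bits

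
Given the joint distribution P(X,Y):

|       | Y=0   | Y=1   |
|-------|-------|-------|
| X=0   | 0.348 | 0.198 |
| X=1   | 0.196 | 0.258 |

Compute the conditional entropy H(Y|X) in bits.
0.9638 bits

H(Y|X) = H(X,Y) - H(X)

H(X,Y) = -Σ_{x,y} P(x,y) log₂ P(x,y). Per-cell terms -P(x,y)·log₂P(x,y):
  X=0: 0.529949, 0.462613
  X=1: 0.460811, 0.504276
Sum of the 4 terms: H(X,Y) = 1.95765 bits

Marginal of X (row sums):
  P(X=0) = 0.348 + 0.198 = 0.546
  P(X=1) = 0.196 + 0.258 = 0.454
H(X) = -[0.546·log₂(0.546) + 0.454·log₂(0.454)]
  = 0.476673 + 0.517213 = 0.99389 bits

H(Y|X) = H(X,Y) - H(X) = 1.95765 - 0.99389 = 0.9638 bits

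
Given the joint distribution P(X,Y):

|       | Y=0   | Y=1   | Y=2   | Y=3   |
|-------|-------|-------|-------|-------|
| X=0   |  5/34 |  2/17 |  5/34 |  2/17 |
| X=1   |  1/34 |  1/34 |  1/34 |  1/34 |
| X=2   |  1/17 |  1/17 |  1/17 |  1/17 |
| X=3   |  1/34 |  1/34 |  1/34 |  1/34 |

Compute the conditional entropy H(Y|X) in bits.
1.9953 bits

H(Y|X) = H(X,Y) - H(X)

H(X,Y) = -Σ_{x,y} P(x,y) log₂ P(x,y). Per-cell terms -P(x,y)·log₂P(x,y):
  X=0: 0.40670, 0.36323, 0.40670, 0.36323
  X=1: 0.14963, 0.14963, 0.14963, 0.14963
  X=2: 0.24044, 0.24044, 0.24044, 0.24044
  X=3: 0.14963, 0.14963, 0.14963, 0.14963
Sum of the 16 terms: H(X,Y) = 3.6987 bits

Marginal of X (row sums):
  P(X=0) = 5/34 + 2/17 + 5/34 + 2/17 = 9/17
  P(X=1) = 1/34 + 1/34 + 1/34 + 1/34 = 2/17
  P(X=2) = 1/17 + 1/17 + 1/17 + 1/17 = 4/17
  P(X=3) = 1/34 + 1/34 + 1/34 + 1/34 = 2/17
H(X) = -[(9/17)·log₂(9/17) + (2/17)·log₂(2/17) + (4/17)·log₂(4/17) + (2/17)·log₂(2/17)]
  = 0.48576 + 0.36323 + 0.49117 + 0.36323 = 1.7034 bits

H(Y|X) = H(X,Y) - H(X) = 3.6987 - 1.7034 = 1.9953 bits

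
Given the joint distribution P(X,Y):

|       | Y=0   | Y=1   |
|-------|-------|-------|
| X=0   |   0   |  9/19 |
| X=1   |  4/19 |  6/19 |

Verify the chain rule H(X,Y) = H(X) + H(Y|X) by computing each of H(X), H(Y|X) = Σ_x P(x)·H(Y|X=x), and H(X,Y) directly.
H(X) = 0.9980 bits, H(Y|X) = 0.5110 bits, H(X,Y) = 1.5090 bits

Marginal of X (row sums):
  P(X=0) = 0 + 9/19 = 9/19
  P(X=1) = 4/19 + 6/19 = 10/19
H(X) = -[(9/19)·log₂(9/19) + (10/19)·log₂(10/19)]
  = 0.51063 + 0.48737 = 0.9980 bits

H(Y|X) = Σ_x P(x)·H(Y|X=x):
  X=0: P(X=0) = 9/19, P(Y|X=0) = (0, 1) → H(Y|X=0) = 0.00000
  X=1: P(X=1) = 10/19, P(Y|X=1) = (2/5, 3/5) → H(Y|X=1) = 0.97095
H(Y|X) = (9/19)·0.00000 + (10/19)·0.97095 = 0.5110 bits

H(X,Y) = -Σ_{x,y} P(x,y) log₂ P(x,y). Per-cell terms -P(x,y)·log₂P(x,y):
  X=0: 0.00000, 0.51063
  X=1: 0.47325, 0.52515
  (cells with P = 0 contribute 0)
Sum of the 4 terms: H(X,Y) = 1.5090 bits

Chain rule check:
  H(X) + H(Y|X) = 0.9980 + 0.5110 = 1.5090 bits
  H(X,Y) = 1.5090 bits
✓ Chain rule verified.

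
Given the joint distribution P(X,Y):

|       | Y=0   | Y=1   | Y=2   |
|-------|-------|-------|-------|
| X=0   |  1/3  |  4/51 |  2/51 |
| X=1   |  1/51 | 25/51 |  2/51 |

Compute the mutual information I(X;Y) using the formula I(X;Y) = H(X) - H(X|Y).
0.4763 bits

I(X;Y) = H(X) - H(X|Y)

Marginal of X (row sums):
  P(X=0) = 1/3 + 4/51 + 2/51 = 23/51
  P(X=1) = 1/51 + 25/51 + 2/51 = 28/51
H(X) = -[(23/51)·log₂(23/51) + (28/51)·log₂(28/51)]
  = 0.518115 + 0.474941 = 0.99306 bits

Marginal of Y (column sums):
  P(Y=0) = 1/3 + 1/51 = 6/17
  P(Y=1) = 4/51 + 25/51 = 29/51
  P(Y=2) = 2/51 + 2/51 = 4/51
H(X|Y) = Σ_y P(y)·H(X|Y=y):
  Y=0: P(Y=0) = 6/17, P(X|Y=0) = (17/18, 1/18) → H(X|Y=0) = 0.309543
  Y=1: P(Y=1) = 29/51, P(X|Y=1) = (4/29, 25/29) → H(X|Y=1) = 0.578795
  Y=2: P(Y=2) = 4/51, P(X|Y=2) = (1/2, 1/2) → H(X|Y=2) = 1.000000
H(X|Y) = (6/17)·0.309543 + (29/51)·0.578795 + (4/51)·1.000000 = 0.51680 bits

I(X;Y) = H(X) - H(X|Y) = 0.99306 - 0.51680 = 0.4763 bits

Cross-check via I(X;Y) = H(X) + H(Y) - H(X,Y): computing H(Y) from the column sums and H(X,Y) from the 6 cells in the same way gives H(Y) = 1.28144 bits and H(X,Y) = 1.79824 bits, so
I(X;Y) = 0.99306 + 1.28144 - 1.79824 = 0.4763 bits ✓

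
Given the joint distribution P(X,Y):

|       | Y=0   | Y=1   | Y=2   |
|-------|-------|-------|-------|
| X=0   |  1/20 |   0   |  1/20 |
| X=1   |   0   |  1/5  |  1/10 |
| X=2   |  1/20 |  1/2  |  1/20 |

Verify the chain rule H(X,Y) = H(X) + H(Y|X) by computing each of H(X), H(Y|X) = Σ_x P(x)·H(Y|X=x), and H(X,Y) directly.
H(X) = 1.2955 bits, H(Y|X) = 0.8655 bits, H(X,Y) = 2.1610 bits

Marginal of X (row sums):
  P(X=0) = 1/20 + 0 + 1/20 = 1/10
  P(X=1) = 0 + 1/5 + 1/10 = 3/10
  P(X=2) = 1/20 + 1/2 + 1/20 = 3/5
H(X) = -[(1/10)·log₂(1/10) + (3/10)·log₂(3/10) + (3/5)·log₂(3/5)]
  = 0.3322 + 0.5211 + 0.4422 = 1.2955 bits

H(Y|X) = Σ_x P(x)·H(Y|X=x):
  X=0: P(X=0) = 1/10, P(Y|X=0) = (1/2, 0, 1/2) → H(Y|X=0) = 1.0000
  X=1: P(X=1) = 3/10, P(Y|X=1) = (0, 2/3, 1/3) → H(Y|X=1) = 0.9183
  X=2: P(X=2) = 3/5, P(Y|X=2) = (1/12, 5/6, 1/12) → H(Y|X=2) = 0.8167
H(Y|X) = (1/10)·1.0000 + (3/10)·0.9183 + (3/5)·0.8167 = 0.8655 bits

H(X,Y) = -Σ_{x,y} P(x,y) log₂ P(x,y). Per-cell terms -P(x,y)·log₂P(x,y):
  X=0: 0.2161, 0.0000, 0.2161
  X=1: 0.0000, 0.4644, 0.3322
  X=2: 0.2161, 0.5000, 0.2161
  (cells with P = 0 contribute 0)
Sum of the 9 terms: H(X,Y) = 2.1610 bits

Chain rule check:
  H(X) + H(Y|X) = 1.2955 + 0.8655 = 2.1610 bits
  H(X,Y) = 2.1610 bits
✓ Chain rule verified.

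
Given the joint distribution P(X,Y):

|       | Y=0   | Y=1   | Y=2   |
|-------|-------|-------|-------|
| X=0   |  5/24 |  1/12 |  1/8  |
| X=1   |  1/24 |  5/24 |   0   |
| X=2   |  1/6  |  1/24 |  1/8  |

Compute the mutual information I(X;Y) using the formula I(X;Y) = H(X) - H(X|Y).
0.3046 bits

I(X;Y) = H(X) - H(X|Y)

Marginal of X (row sums):
  P(X=0) = 5/24 + 1/12 + 1/8 = 5/12
  P(X=1) = 1/24 + 5/24 + 0 = 1/4
  P(X=2) = 1/6 + 1/24 + 1/8 = 1/3
H(X) = -[(5/12)·log₂(5/12) + (1/4)·log₂(1/4) + (1/3)·log₂(1/3)]
  = 0.5263 + 0.5000 + 0.5283 = 1.5546 bits

Marginal of Y (column sums):
  P(Y=0) = 5/24 + 1/24 + 1/6 = 5/12
  P(Y=1) = 1/12 + 5/24 + 1/24 = 1/3
  P(Y=2) = 1/8 + 0 + 1/8 = 1/4
H(X|Y) = Σ_y P(y)·H(X|Y=y):
  Y=0: P(Y=0) = 5/12, P(X|Y=0) = (1/2, 1/10, 2/5) → H(X|Y=0) = 1.3610
  Y=1: P(Y=1) = 1/3, P(X|Y=1) = (1/4, 5/8, 1/8) → H(X|Y=1) = 1.2988
  Y=2: P(Y=2) = 1/4, P(X|Y=2) = (1/2, 0, 1/2) → H(X|Y=2) = 1.0000
H(X|Y) = (5/12)·1.3610 + (1/3)·1.2988 + (1/4)·1.0000 = 1.2500 bits

I(X;Y) = H(X) - H(X|Y) = 1.5546 - 1.2500 = 0.3046 bits

Cross-check via I(X;Y) = H(X) + H(Y) - H(X,Y): computing H(Y) from the column sums and H(X,Y) from the 9 cells in the same way gives H(Y) = 1.5546 bits and H(X,Y) = 2.8046 bits, so
I(X;Y) = 1.5546 + 1.5546 - 2.8046 = 0.3046 bits ✓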